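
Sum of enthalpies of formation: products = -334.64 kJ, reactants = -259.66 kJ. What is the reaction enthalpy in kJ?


dH_rxn = sum(dH_f products) - sum(dH_f reactants)
dH_rxn = -334.64 - (-259.66)
dH_rxn = -74.98 kJ:

-74.98 kJ


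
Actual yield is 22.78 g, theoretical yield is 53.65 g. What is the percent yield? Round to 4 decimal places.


% yield = 100 * actual / theoretical
% yield = 100 * 22.78 / 53.65
% yield = 42.46039143 %, rounded to 4 dp:

42.4604 %


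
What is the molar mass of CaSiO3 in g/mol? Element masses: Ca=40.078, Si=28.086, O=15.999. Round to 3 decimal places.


M = sum(count * atomic_mass) over atoms.
M = 1*40.078 + 1*28.086 + 3*15.999
M = 40.078 + 28.086 + 47.997
M = 116.161 g/mol, rounded to 3 dp:

116.161 g/mol


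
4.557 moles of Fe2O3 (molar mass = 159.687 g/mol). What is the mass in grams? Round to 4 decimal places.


mass = n * M
mass = 4.557 * 159.687
mass = 727.693659 g, rounded to 4 dp:

727.6937 g


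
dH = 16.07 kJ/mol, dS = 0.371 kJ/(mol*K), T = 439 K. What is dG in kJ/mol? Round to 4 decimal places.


Gibbs: dG = dH - T*dS (consistent units, dS already in kJ/(mol*K)).
T*dS = 439 * 0.371 = 162.869
dG = 16.07 - (162.869)
dG = -146.799 kJ/mol, rounded to 4 dp:

-146.7990 kJ/mol


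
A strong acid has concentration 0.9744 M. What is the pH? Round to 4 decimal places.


A strong acid dissociates completely, so [H+] equals the given concentration.
pH = -log10([H+]) = -log10(0.9744)
pH = 0.01126272, rounded to 4 dp:

0.0113


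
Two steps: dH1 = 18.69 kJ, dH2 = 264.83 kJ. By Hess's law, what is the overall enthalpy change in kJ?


Hess's law: enthalpy is a state function, so add the step enthalpies.
dH_total = dH1 + dH2 = 18.69 + (264.83)
dH_total = 283.52 kJ:

283.52 kJ


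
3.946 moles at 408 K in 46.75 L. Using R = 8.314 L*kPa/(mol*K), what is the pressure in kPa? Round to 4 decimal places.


PV = nRT, solve for P = nRT / V.
nRT = 3.946 * 8.314 * 408 = 13385.274
P = 13385.274 / 46.75
P = 286.31602139 kPa, rounded to 4 dp:

286.3160 kPa


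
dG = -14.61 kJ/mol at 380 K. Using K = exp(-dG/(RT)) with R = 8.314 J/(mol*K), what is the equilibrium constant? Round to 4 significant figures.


dG is in kJ/mol; multiply by 1000 to match R in J/(mol*K).
RT = 8.314 * 380 = 3159.32 J/mol
exponent = -dG*1000 / (RT) = -(-14.61*1000) / 3159.32 = 4.62441285
K = exp(4.62441285)
K = 101.9429, rounded to 4 significant figures:

101.9


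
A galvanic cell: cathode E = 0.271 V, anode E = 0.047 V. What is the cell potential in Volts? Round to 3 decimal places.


Standard cell potential: E_cell = E_cathode - E_anode.
E_cell = 0.271 - (0.047)
E_cell = 0.224 V, rounded to 3 dp:

0.224 V


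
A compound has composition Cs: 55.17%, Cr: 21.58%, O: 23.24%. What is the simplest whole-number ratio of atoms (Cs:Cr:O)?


Assume 100 g of compound, divide each mass% by atomic mass to get moles, then normalize by the smallest to get a raw atom ratio.
Moles per 100 g: Cs: 55.17/132.905 = 0.4151, Cr: 21.58/51.996 = 0.415, O: 23.24/15.999 = 1.4526
Raw ratio (divide by min = 0.415): Cs: 1.0, Cr: 1.0, O: 3.5
Multiply by 2 to clear fractions: Cs: 2.0 ~= 2, Cr: 2.0 ~= 2, O: 7.0 ~= 7
Reduce by GCD to get the simplest whole-number ratio:

2:2:7


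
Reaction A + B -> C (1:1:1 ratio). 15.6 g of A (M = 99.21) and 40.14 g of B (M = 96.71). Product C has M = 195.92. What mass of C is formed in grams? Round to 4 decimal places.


Find moles of each reactant; the smaller value is the limiting reagent in a 1:1:1 reaction, so moles_C equals moles of the limiter.
n_A = mass_A / M_A = 15.6 / 99.21 = 0.157242 mol
n_B = mass_B / M_B = 40.14 / 96.71 = 0.415055 mol
Limiting reagent: A (smaller), n_limiting = 0.157242 mol
mass_C = n_limiting * M_C = 0.157242 * 195.92
mass_C = 30.80685264 g, rounded to 4 dp:

30.8069 g


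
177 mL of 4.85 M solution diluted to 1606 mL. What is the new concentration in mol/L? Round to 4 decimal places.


Dilution: M1*V1 = M2*V2, solve for M2.
M2 = M1*V1 / V2
M2 = 4.85 * 177 / 1606
M2 = 858.45 / 1606
M2 = 0.53452677 mol/L, rounded to 4 dp:

0.5345 mol/L


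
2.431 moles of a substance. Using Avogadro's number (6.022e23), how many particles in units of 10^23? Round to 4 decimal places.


N = n * NA, then divide by 1e23 for the requested units.
N / 1e23 = n * 6.022
N / 1e23 = 2.431 * 6.022
N / 1e23 = 14.639482, rounded to 4 dp:

14.6395


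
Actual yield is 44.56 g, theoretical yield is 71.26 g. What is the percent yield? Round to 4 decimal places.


% yield = 100 * actual / theoretical
% yield = 100 * 44.56 / 71.26
% yield = 62.53157452 %, rounded to 4 dp:

62.5316 %


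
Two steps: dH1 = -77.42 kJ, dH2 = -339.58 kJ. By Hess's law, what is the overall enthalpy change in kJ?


Hess's law: enthalpy is a state function, so add the step enthalpies.
dH_total = dH1 + dH2 = -77.42 + (-339.58)
dH_total = -417.0 kJ:

-417.00 kJ


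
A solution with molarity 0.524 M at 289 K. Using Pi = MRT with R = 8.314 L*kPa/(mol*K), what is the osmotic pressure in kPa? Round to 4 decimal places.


Osmotic pressure (van't Hoff): Pi = M*R*T.
RT = 8.314 * 289 = 2402.746
Pi = 0.524 * 2402.746
Pi = 1259.038904 kPa, rounded to 4 dp:

1259.0389 kPa


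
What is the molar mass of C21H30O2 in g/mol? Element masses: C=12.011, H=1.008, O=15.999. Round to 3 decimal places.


M = sum(count * atomic_mass) over atoms.
M = 21*12.011 + 30*1.008 + 2*15.999
M = 252.231 + 30.24 + 31.998
M = 314.469 g/mol, rounded to 3 dp:

314.469 g/mol


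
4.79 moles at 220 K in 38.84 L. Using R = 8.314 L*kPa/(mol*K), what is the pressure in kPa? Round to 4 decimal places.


PV = nRT, solve for P = nRT / V.
nRT = 4.79 * 8.314 * 220 = 8761.2932
P = 8761.2932 / 38.84
P = 225.57397528 kPa, rounded to 4 dp:

225.5740 kPa


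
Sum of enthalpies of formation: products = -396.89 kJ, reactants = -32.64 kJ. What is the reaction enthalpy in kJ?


dH_rxn = sum(dH_f products) - sum(dH_f reactants)
dH_rxn = -396.89 - (-32.64)
dH_rxn = -364.25 kJ:

-364.25 kJ


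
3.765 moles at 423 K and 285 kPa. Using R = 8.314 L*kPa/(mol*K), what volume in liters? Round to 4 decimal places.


PV = nRT, solve for V = nRT / P.
nRT = 3.765 * 8.314 * 423 = 13240.8348
V = 13240.8348 / 285
V = 46.45906947 L, rounded to 4 dp:

46.4591 L


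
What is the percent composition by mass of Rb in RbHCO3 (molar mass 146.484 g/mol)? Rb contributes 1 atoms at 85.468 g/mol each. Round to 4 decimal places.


pct = 100 * (n_elem * M_elem) / M_total
mass_contribution = 1 * 85.468 = 85.468 g/mol
pct = 100 * 85.468 / 146.484
pct = 58.34630403 %, rounded to 4 dp:

58.3463 %


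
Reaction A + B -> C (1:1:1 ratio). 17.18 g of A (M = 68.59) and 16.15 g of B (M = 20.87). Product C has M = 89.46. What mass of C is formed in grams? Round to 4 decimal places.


Find moles of each reactant; the smaller value is the limiting reagent in a 1:1:1 reaction, so moles_C equals moles of the limiter.
n_A = mass_A / M_A = 17.18 / 68.59 = 0.250474 mol
n_B = mass_B / M_B = 16.15 / 20.87 = 0.773838 mol
Limiting reagent: A (smaller), n_limiting = 0.250474 mol
mass_C = n_limiting * M_C = 0.250474 * 89.46
mass_C = 22.40740404 g, rounded to 4 dp:

22.4074 g


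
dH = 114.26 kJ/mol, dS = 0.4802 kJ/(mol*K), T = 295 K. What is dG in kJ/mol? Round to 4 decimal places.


Gibbs: dG = dH - T*dS (consistent units, dS already in kJ/(mol*K)).
T*dS = 295 * 0.4802 = 141.659
dG = 114.26 - (141.659)
dG = -27.399 kJ/mol, rounded to 4 dp:

-27.3990 kJ/mol


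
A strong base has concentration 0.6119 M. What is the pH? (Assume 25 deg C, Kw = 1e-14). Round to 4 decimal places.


A strong base dissociates completely, so [OH-] equals the given concentration.
pOH = -log10([OH-]) = -log10(0.6119) = 0.21332
pH = 14 - pOH = 14 - 0.21332
pH = 13.78668, rounded to 4 dp:

13.7867


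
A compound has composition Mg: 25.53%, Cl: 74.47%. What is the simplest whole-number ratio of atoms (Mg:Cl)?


Assume 100 g of compound, divide each mass% by atomic mass to get moles, then normalize by the smallest to get a raw atom ratio.
Moles per 100 g: Mg: 25.53/24.305 = 1.0504, Cl: 74.47/35.453 = 2.1005
Raw ratio (divide by min = 1.0504): Mg: 1.0, Cl: 2.0
Multiply by 1 to clear fractions: Mg: 1.0 ~= 1, Cl: 2.0 ~= 2
Reduce by GCD to get the simplest whole-number ratio:

1:2


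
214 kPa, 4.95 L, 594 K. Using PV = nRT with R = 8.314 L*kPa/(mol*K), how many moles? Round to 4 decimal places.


PV = nRT, solve for n = PV / (RT).
PV = 214 * 4.95 = 1059.3
RT = 8.314 * 594 = 4938.516
n = 1059.3 / 4938.516
n = 0.21449763 mol, rounded to 4 dp:

0.2145 mol


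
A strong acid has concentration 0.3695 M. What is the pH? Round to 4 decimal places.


A strong acid dissociates completely, so [H+] equals the given concentration.
pH = -log10([H+]) = -log10(0.3695)
pH = 0.43238556, rounded to 4 dp:

0.4324


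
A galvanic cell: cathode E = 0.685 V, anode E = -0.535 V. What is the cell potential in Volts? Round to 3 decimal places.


Standard cell potential: E_cell = E_cathode - E_anode.
E_cell = 0.685 - (-0.535)
E_cell = 1.22 V, rounded to 3 dp:

1.220 V


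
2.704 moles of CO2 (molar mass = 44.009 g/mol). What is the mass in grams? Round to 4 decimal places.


mass = n * M
mass = 2.704 * 44.009
mass = 119.000336 g, rounded to 4 dp:

119.0003 g


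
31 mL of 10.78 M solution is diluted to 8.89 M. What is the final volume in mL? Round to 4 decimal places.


Dilution: M1*V1 = M2*V2, solve for V2.
V2 = M1*V1 / M2
V2 = 10.78 * 31 / 8.89
V2 = 334.18 / 8.89
V2 = 37.59055118 mL, rounded to 4 dp:

37.5906 mL


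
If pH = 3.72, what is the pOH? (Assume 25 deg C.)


At 25 deg C, pH + pOH = 14.
pOH = 14 - pH = 14 - 3.72
pOH = 10.28:

10.28


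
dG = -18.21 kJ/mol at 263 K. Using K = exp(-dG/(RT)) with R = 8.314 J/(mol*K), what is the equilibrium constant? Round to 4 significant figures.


dG is in kJ/mol; multiply by 1000 to match R in J/(mol*K).
RT = 8.314 * 263 = 2186.582 J/mol
exponent = -dG*1000 / (RT) = -(-18.21*1000) / 2186.582 = 8.32806636
K = exp(8.32806636)
K = 4138.4076, rounded to 4 significant figures:

4138


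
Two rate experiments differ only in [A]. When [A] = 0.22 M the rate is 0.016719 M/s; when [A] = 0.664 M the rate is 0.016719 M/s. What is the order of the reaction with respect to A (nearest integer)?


Rate is proportional to [A]^n, so rate2/rate1 = ([A]2/[A]1)^n. Take logs to solve for n.
rate2/rate1 = 0.016719 / 0.016719 = 1.0
[A]2/[A]1 = 0.664 / 0.22 = 3.0182
n = ln(1.0) / ln(3.0182) = 0.0
Nearest integer order:

0


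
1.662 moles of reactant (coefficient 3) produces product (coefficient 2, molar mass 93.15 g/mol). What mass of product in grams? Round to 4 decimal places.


Use the coefficient ratio to convert reactant moles to product moles, then multiply by the product's molar mass.
moles_P = moles_R * (coeff_P / coeff_R) = 1.662 * (2/3) = 1.108
mass_P = moles_P * M_P = 1.108 * 93.15
mass_P = 103.2102 g, rounded to 4 dp:

103.2102 g


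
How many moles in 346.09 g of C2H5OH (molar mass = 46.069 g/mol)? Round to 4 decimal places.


n = mass / M
n = 346.09 / 46.069
n = 7.51242701 mol, rounded to 4 dp:

7.5124 mol


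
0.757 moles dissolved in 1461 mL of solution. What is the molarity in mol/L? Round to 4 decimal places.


Convert volume to liters: V_L = V_mL / 1000.
V_L = 1461 / 1000 = 1.461 L
M = n / V_L = 0.757 / 1.461
M = 0.51813826 mol/L, rounded to 4 dp:

0.5181 mol/L


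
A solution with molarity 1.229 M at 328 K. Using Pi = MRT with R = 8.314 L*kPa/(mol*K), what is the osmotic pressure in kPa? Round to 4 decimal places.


Osmotic pressure (van't Hoff): Pi = M*R*T.
RT = 8.314 * 328 = 2726.992
Pi = 1.229 * 2726.992
Pi = 3351.473168 kPa, rounded to 4 dp:

3351.4732 kPa


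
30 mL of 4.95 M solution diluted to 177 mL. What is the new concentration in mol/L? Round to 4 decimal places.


Dilution: M1*V1 = M2*V2, solve for M2.
M2 = M1*V1 / V2
M2 = 4.95 * 30 / 177
M2 = 148.5 / 177
M2 = 0.83898305 mol/L, rounded to 4 dp:

0.8390 mol/L


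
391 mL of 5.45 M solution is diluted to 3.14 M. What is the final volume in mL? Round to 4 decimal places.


Dilution: M1*V1 = M2*V2, solve for V2.
V2 = M1*V1 / M2
V2 = 5.45 * 391 / 3.14
V2 = 2130.95 / 3.14
V2 = 678.64649682 mL, rounded to 4 dp:

678.6465 mL


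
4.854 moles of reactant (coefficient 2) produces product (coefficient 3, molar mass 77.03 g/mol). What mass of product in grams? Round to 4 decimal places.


Use the coefficient ratio to convert reactant moles to product moles, then multiply by the product's molar mass.
moles_P = moles_R * (coeff_P / coeff_R) = 4.854 * (3/2) = 7.281
mass_P = moles_P * M_P = 7.281 * 77.03
mass_P = 560.85543 g, rounded to 4 dp:

560.8554 g


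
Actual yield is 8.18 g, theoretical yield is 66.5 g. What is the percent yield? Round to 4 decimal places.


% yield = 100 * actual / theoretical
% yield = 100 * 8.18 / 66.5
% yield = 12.30075188 %, rounded to 4 dp:

12.3008 %


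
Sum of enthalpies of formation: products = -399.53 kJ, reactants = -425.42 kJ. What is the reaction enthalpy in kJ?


dH_rxn = sum(dH_f products) - sum(dH_f reactants)
dH_rxn = -399.53 - (-425.42)
dH_rxn = 25.89 kJ:

25.89 kJ


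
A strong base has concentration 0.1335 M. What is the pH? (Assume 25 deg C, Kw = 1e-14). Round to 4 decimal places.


A strong base dissociates completely, so [OH-] equals the given concentration.
pOH = -log10([OH-]) = -log10(0.1335) = 0.874519
pH = 14 - pOH = 14 - 0.874519
pH = 13.125481, rounded to 4 dp:

13.1255


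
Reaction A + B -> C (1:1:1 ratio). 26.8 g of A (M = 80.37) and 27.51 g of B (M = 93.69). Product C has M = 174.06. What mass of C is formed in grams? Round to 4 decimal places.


Find moles of each reactant; the smaller value is the limiting reagent in a 1:1:1 reaction, so moles_C equals moles of the limiter.
n_A = mass_A / M_A = 26.8 / 80.37 = 0.333458 mol
n_B = mass_B / M_B = 27.51 / 93.69 = 0.293628 mol
Limiting reagent: B (smaller), n_limiting = 0.293628 mol
mass_C = n_limiting * M_C = 0.293628 * 174.06
mass_C = 51.10888968 g, rounded to 4 dp:

51.1089 g


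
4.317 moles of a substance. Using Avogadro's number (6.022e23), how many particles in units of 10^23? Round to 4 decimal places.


N = n * NA, then divide by 1e23 for the requested units.
N / 1e23 = n * 6.022
N / 1e23 = 4.317 * 6.022
N / 1e23 = 25.996974, rounded to 4 dp:

25.9970


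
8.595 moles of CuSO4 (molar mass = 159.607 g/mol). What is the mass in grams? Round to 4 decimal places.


mass = n * M
mass = 8.595 * 159.607
mass = 1371.822165 g, rounded to 4 dp:

1371.8222 g


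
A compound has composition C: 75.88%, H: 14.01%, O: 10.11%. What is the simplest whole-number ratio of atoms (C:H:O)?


Assume 100 g of compound, divide each mass% by atomic mass to get moles, then normalize by the smallest to get a raw atom ratio.
Moles per 100 g: C: 75.88/12.011 = 6.3175, H: 14.01/1.008 = 13.8988, O: 10.11/15.999 = 0.6319
Raw ratio (divide by min = 0.6319): C: 9.997, H: 21.995, O: 1.0
Multiply by 1 to clear fractions: C: 9.997 ~= 10, H: 21.995 ~= 22, O: 1.0 ~= 1
Reduce by GCD to get the simplest whole-number ratio:

10:22:1


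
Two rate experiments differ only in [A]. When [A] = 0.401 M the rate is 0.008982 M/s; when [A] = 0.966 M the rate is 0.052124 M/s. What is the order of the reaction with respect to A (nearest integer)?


Rate is proportional to [A]^n, so rate2/rate1 = ([A]2/[A]1)^n. Take logs to solve for n.
rate2/rate1 = 0.052124 / 0.008982 = 5.8032
[A]2/[A]1 = 0.966 / 0.401 = 2.409
n = ln(5.8032) / ln(2.409) = 2.0
Nearest integer order:

2


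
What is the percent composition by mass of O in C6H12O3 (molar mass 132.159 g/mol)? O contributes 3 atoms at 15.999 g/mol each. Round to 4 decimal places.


pct = 100 * (n_elem * M_elem) / M_total
mass_contribution = 3 * 15.999 = 47.997 g/mol
pct = 100 * 47.997 / 132.159
pct = 36.31761742 %, rounded to 4 dp:

36.3176 %


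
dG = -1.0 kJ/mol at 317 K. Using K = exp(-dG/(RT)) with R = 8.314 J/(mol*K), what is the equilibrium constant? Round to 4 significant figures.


dG is in kJ/mol; multiply by 1000 to match R in J/(mol*K).
RT = 8.314 * 317 = 2635.538 J/mol
exponent = -dG*1000 / (RT) = -(-1.0*1000) / 2635.538 = 0.37942917
K = exp(0.37942917)
K = 1.4614501, rounded to 4 significant figures:

1.461


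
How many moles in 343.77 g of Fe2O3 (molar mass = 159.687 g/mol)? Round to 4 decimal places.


n = mass / M
n = 343.77 / 159.687
n = 2.15277386 mol, rounded to 4 dp:

2.1528 mol


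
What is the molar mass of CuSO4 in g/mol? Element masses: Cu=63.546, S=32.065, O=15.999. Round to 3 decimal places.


M = sum(count * atomic_mass) over atoms.
M = 1*63.546 + 1*32.065 + 4*15.999
M = 63.546 + 32.065 + 63.996
M = 159.607 g/mol, rounded to 3 dp:

159.607 g/mol


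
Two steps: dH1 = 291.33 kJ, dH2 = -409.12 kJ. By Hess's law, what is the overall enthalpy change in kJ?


Hess's law: enthalpy is a state function, so add the step enthalpies.
dH_total = dH1 + dH2 = 291.33 + (-409.12)
dH_total = -117.79 kJ:

-117.79 kJ


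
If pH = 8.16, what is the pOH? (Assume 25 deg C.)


At 25 deg C, pH + pOH = 14.
pOH = 14 - pH = 14 - 8.16
pOH = 5.84:

5.84


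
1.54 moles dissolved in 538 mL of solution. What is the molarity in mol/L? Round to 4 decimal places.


Convert volume to liters: V_L = V_mL / 1000.
V_L = 538 / 1000 = 0.538 L
M = n / V_L = 1.54 / 0.538
M = 2.86245353 mol/L, rounded to 4 dp:

2.8625 mol/L


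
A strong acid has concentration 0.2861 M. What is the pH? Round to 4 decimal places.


A strong acid dissociates completely, so [H+] equals the given concentration.
pH = -log10([H+]) = -log10(0.2861)
pH = 0.54348214, rounded to 4 dp:

0.5435


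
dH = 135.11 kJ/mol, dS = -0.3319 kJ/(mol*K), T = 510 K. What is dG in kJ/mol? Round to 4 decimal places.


Gibbs: dG = dH - T*dS (consistent units, dS already in kJ/(mol*K)).
T*dS = 510 * -0.3319 = -169.269
dG = 135.11 - (-169.269)
dG = 304.379 kJ/mol, rounded to 4 dp:

304.3790 kJ/mol


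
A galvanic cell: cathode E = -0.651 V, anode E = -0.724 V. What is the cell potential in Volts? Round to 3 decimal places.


Standard cell potential: E_cell = E_cathode - E_anode.
E_cell = -0.651 - (-0.724)
E_cell = 0.073 V, rounded to 3 dp:

0.073 V


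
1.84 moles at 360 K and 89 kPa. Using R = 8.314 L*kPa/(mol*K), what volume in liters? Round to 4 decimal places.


PV = nRT, solve for V = nRT / P.
nRT = 1.84 * 8.314 * 360 = 5507.1936
V = 5507.1936 / 89
V = 61.87857978 L, rounded to 4 dp:

61.8786 L


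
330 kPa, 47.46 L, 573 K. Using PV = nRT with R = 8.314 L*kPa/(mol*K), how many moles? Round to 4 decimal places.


PV = nRT, solve for n = PV / (RT).
PV = 330 * 47.46 = 15661.8
RT = 8.314 * 573 = 4763.922
n = 15661.8 / 4763.922
n = 3.28758531 mol, rounded to 4 dp:

3.2876 mol


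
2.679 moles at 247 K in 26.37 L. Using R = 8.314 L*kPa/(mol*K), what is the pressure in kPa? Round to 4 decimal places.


PV = nRT, solve for P = nRT / V.
nRT = 2.679 * 8.314 * 247 = 5501.4819
P = 5501.4819 / 26.37
P = 208.62654152 kPa, rounded to 4 dp:

208.6265 kPa


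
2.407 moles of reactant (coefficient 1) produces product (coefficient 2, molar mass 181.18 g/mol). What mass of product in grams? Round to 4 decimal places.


Use the coefficient ratio to convert reactant moles to product moles, then multiply by the product's molar mass.
moles_P = moles_R * (coeff_P / coeff_R) = 2.407 * (2/1) = 4.814
mass_P = moles_P * M_P = 4.814 * 181.18
mass_P = 872.20052 g, rounded to 4 dp:

872.2005 g


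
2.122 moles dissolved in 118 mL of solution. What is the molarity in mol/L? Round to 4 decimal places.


Convert volume to liters: V_L = V_mL / 1000.
V_L = 118 / 1000 = 0.118 L
M = n / V_L = 2.122 / 0.118
M = 17.98305085 mol/L, rounded to 4 dp:

17.9831 mol/L


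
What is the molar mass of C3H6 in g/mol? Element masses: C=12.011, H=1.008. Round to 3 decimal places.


M = sum(count * atomic_mass) over atoms.
M = 3*12.011 + 6*1.008
M = 36.033 + 6.048
M = 42.081 g/mol, rounded to 3 dp:

42.081 g/mol


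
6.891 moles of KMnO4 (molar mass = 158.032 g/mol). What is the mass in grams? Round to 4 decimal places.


mass = n * M
mass = 6.891 * 158.032
mass = 1088.998512 g, rounded to 4 dp:

1088.9985 g


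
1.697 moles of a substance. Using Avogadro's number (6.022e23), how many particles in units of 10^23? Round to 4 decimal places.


N = n * NA, then divide by 1e23 for the requested units.
N / 1e23 = n * 6.022
N / 1e23 = 1.697 * 6.022
N / 1e23 = 10.219334, rounded to 4 dp:

10.2193


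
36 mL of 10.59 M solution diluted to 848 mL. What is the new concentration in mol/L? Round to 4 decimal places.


Dilution: M1*V1 = M2*V2, solve for M2.
M2 = M1*V1 / V2
M2 = 10.59 * 36 / 848
M2 = 381.24 / 848
M2 = 0.44957547 mol/L, rounded to 4 dp:

0.4496 mol/L


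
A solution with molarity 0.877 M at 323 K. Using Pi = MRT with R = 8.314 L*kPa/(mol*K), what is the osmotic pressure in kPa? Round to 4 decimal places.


Osmotic pressure (van't Hoff): Pi = M*R*T.
RT = 8.314 * 323 = 2685.422
Pi = 0.877 * 2685.422
Pi = 2355.115094 kPa, rounded to 4 dp:

2355.1151 kPa


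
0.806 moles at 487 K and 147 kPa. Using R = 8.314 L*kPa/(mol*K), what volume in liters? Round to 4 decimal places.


PV = nRT, solve for V = nRT / P.
nRT = 0.806 * 8.314 * 487 = 3263.4279
V = 3263.4279 / 147
V = 22.2001898 L, rounded to 4 dp:

22.2002 L


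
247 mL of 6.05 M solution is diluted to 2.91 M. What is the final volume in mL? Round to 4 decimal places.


Dilution: M1*V1 = M2*V2, solve for V2.
V2 = M1*V1 / M2
V2 = 6.05 * 247 / 2.91
V2 = 1494.35 / 2.91
V2 = 513.52233677 mL, rounded to 4 dp:

513.5223 mL


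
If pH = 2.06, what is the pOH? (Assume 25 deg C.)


At 25 deg C, pH + pOH = 14.
pOH = 14 - pH = 14 - 2.06
pOH = 11.94:

11.94


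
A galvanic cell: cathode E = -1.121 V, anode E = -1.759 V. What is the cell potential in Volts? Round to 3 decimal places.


Standard cell potential: E_cell = E_cathode - E_anode.
E_cell = -1.121 - (-1.759)
E_cell = 0.638 V, rounded to 3 dp:

0.638 V


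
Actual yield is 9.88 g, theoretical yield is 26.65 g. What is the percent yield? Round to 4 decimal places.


% yield = 100 * actual / theoretical
% yield = 100 * 9.88 / 26.65
% yield = 37.07317073 %, rounded to 4 dp:

37.0732 %


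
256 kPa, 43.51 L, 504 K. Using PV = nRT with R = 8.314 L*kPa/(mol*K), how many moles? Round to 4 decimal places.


PV = nRT, solve for n = PV / (RT).
PV = 256 * 43.51 = 11138.56
RT = 8.314 * 504 = 4190.256
n = 11138.56 / 4190.256
n = 2.65820513 mol, rounded to 4 dp:

2.6582 mol


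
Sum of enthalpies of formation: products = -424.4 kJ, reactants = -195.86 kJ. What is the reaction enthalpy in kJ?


dH_rxn = sum(dH_f products) - sum(dH_f reactants)
dH_rxn = -424.4 - (-195.86)
dH_rxn = -228.54 kJ:

-228.54 kJ


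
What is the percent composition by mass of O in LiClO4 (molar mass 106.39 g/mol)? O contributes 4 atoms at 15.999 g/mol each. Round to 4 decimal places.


pct = 100 * (n_elem * M_elem) / M_total
mass_contribution = 4 * 15.999 = 63.996 g/mol
pct = 100 * 63.996 / 106.39
pct = 60.15226995 %, rounded to 4 dp:

60.1523 %


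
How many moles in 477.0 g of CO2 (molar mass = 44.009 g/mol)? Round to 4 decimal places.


n = mass / M
n = 477.0 / 44.009
n = 10.83869209 mol, rounded to 4 dp:

10.8387 mol


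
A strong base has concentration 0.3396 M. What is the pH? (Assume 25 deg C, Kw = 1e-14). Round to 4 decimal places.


A strong base dissociates completely, so [OH-] equals the given concentration.
pOH = -log10([OH-]) = -log10(0.3396) = 0.469032
pH = 14 - pOH = 14 - 0.469032
pH = 13.530968, rounded to 4 dp:

13.5310


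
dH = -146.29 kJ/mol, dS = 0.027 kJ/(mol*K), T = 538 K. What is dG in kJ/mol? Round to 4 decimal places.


Gibbs: dG = dH - T*dS (consistent units, dS already in kJ/(mol*K)).
T*dS = 538 * 0.027 = 14.526
dG = -146.29 - (14.526)
dG = -160.816 kJ/mol, rounded to 4 dp:

-160.8160 kJ/mol


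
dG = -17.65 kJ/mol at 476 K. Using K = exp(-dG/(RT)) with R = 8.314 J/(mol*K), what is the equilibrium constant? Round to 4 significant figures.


dG is in kJ/mol; multiply by 1000 to match R in J/(mol*K).
RT = 8.314 * 476 = 3957.464 J/mol
exponent = -dG*1000 / (RT) = -(-17.65*1000) / 3957.464 = 4.45992686
K = exp(4.45992686)
K = 86.481184, rounded to 4 significant figures:

86.48


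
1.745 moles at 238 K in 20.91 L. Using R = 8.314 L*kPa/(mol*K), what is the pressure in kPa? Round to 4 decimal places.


PV = nRT, solve for P = nRT / V.
nRT = 1.745 * 8.314 * 238 = 3452.8873
P = 3452.8873 / 20.91
P = 165.13090866 kPa, rounded to 4 dp:

165.1309 kPa


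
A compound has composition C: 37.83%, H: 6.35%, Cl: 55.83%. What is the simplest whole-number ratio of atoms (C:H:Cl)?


Assume 100 g of compound, divide each mass% by atomic mass to get moles, then normalize by the smallest to get a raw atom ratio.
Moles per 100 g: C: 37.83/12.011 = 3.1496, H: 6.35/1.008 = 6.2996, Cl: 55.83/35.453 = 1.5748
Raw ratio (divide by min = 1.5748): C: 2.0, H: 4.0, Cl: 1.0
Multiply by 1 to clear fractions: C: 2.0 ~= 2, H: 4.0 ~= 4, Cl: 1.0 ~= 1
Reduce by GCD to get the simplest whole-number ratio:

2:4:1


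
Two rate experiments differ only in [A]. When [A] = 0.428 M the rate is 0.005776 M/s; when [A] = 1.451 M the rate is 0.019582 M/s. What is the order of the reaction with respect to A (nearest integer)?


Rate is proportional to [A]^n, so rate2/rate1 = ([A]2/[A]1)^n. Take logs to solve for n.
rate2/rate1 = 0.019582 / 0.005776 = 3.3902
[A]2/[A]1 = 1.451 / 0.428 = 3.3902
n = ln(3.3902) / ln(3.3902) = 1.0
Nearest integer order:

1


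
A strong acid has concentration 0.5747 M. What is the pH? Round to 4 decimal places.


A strong acid dissociates completely, so [H+] equals the given concentration.
pH = -log10([H+]) = -log10(0.5747)
pH = 0.2405588, rounded to 4 dp:

0.2406


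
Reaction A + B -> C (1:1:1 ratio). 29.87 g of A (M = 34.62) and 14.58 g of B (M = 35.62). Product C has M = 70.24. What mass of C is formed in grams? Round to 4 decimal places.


Find moles of each reactant; the smaller value is the limiting reagent in a 1:1:1 reaction, so moles_C equals moles of the limiter.
n_A = mass_A / M_A = 29.87 / 34.62 = 0.862796 mol
n_B = mass_B / M_B = 14.58 / 35.62 = 0.409321 mol
Limiting reagent: B (smaller), n_limiting = 0.409321 mol
mass_C = n_limiting * M_C = 0.409321 * 70.24
mass_C = 28.75070704 g, rounded to 4 dp:

28.7507 g


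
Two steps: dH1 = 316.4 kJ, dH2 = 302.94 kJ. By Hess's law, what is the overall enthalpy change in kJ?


Hess's law: enthalpy is a state function, so add the step enthalpies.
dH_total = dH1 + dH2 = 316.4 + (302.94)
dH_total = 619.34 kJ:

619.34 kJ


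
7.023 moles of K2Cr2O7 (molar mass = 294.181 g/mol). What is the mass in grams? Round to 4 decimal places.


mass = n * M
mass = 7.023 * 294.181
mass = 2066.033163 g, rounded to 4 dp:

2066.0332 g


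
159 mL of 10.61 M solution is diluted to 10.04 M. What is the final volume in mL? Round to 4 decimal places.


Dilution: M1*V1 = M2*V2, solve for V2.
V2 = M1*V1 / M2
V2 = 10.61 * 159 / 10.04
V2 = 1686.99 / 10.04
V2 = 168.02689243 mL, rounded to 4 dp:

168.0269 mL


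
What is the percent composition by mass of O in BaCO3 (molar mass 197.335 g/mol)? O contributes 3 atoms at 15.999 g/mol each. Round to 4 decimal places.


pct = 100 * (n_elem * M_elem) / M_total
mass_contribution = 3 * 15.999 = 47.997 g/mol
pct = 100 * 47.997 / 197.335
pct = 24.32259863 %, rounded to 4 dp:

24.3226 %


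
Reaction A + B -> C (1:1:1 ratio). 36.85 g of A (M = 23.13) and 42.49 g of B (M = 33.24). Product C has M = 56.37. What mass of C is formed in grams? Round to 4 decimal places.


Find moles of each reactant; the smaller value is the limiting reagent in a 1:1:1 reaction, so moles_C equals moles of the limiter.
n_A = mass_A / M_A = 36.85 / 23.13 = 1.593169 mol
n_B = mass_B / M_B = 42.49 / 33.24 = 1.278279 mol
Limiting reagent: B (smaller), n_limiting = 1.278279 mol
mass_C = n_limiting * M_C = 1.278279 * 56.37
mass_C = 72.05658723 g, rounded to 4 dp:

72.0566 g


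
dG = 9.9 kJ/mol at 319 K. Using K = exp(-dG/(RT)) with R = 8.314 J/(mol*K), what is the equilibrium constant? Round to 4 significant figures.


dG is in kJ/mol; multiply by 1000 to match R in J/(mol*K).
RT = 8.314 * 319 = 2652.166 J/mol
exponent = -dG*1000 / (RT) = -(9.9*1000) / 2652.166 = -3.73279802
K = exp(-3.73279802)
K = 0.023925797, rounded to 4 significant figures:

0.02393


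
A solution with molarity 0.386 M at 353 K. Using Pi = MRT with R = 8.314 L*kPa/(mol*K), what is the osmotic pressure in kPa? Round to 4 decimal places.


Osmotic pressure (van't Hoff): Pi = M*R*T.
RT = 8.314 * 353 = 2934.842
Pi = 0.386 * 2934.842
Pi = 1132.849012 kPa, rounded to 4 dp:

1132.8490 kPa


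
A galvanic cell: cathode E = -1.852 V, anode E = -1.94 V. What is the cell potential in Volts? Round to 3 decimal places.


Standard cell potential: E_cell = E_cathode - E_anode.
E_cell = -1.852 - (-1.94)
E_cell = 0.088 V, rounded to 3 dp:

0.088 V


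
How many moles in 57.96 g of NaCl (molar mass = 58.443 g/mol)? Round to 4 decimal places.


n = mass / M
n = 57.96 / 58.443
n = 0.99173554 mol, rounded to 4 dp:

0.9917 mol


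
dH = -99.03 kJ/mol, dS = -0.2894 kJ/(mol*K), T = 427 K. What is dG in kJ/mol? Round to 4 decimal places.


Gibbs: dG = dH - T*dS (consistent units, dS already in kJ/(mol*K)).
T*dS = 427 * -0.2894 = -123.5738
dG = -99.03 - (-123.5738)
dG = 24.5438 kJ/mol, rounded to 4 dp:

24.5438 kJ/mol


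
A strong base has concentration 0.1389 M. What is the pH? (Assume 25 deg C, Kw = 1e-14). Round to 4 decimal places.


A strong base dissociates completely, so [OH-] equals the given concentration.
pOH = -log10([OH-]) = -log10(0.1389) = 0.857298
pH = 14 - pOH = 14 - 0.857298
pH = 13.142702, rounded to 4 dp:

13.1427


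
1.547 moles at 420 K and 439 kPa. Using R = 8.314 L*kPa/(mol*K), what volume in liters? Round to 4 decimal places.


PV = nRT, solve for V = nRT / P.
nRT = 1.547 * 8.314 * 420 = 5401.9384
V = 5401.9384 / 439
V = 12.30509886 L, rounded to 4 dp:

12.3051 L


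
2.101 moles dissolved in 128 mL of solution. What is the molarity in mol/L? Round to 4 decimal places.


Convert volume to liters: V_L = V_mL / 1000.
V_L = 128 / 1000 = 0.128 L
M = n / V_L = 2.101 / 0.128
M = 16.4140625 mol/L, rounded to 4 dp:

16.4141 mol/L


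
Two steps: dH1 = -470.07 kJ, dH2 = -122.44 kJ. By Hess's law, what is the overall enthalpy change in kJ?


Hess's law: enthalpy is a state function, so add the step enthalpies.
dH_total = dH1 + dH2 = -470.07 + (-122.44)
dH_total = -592.51 kJ:

-592.51 kJ


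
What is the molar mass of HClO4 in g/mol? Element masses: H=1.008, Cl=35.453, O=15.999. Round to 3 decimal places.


M = sum(count * atomic_mass) over atoms.
M = 1*1.008 + 1*35.453 + 4*15.999
M = 1.008 + 35.453 + 63.996
M = 100.457 g/mol, rounded to 3 dp:

100.457 g/mol


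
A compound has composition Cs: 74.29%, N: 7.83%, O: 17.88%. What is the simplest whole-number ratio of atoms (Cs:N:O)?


Assume 100 g of compound, divide each mass% by atomic mass to get moles, then normalize by the smallest to get a raw atom ratio.
Moles per 100 g: Cs: 74.29/132.905 = 0.559, N: 7.83/14.007 = 0.559, O: 17.88/15.999 = 1.1176
Raw ratio (divide by min = 0.559): Cs: 1.0, N: 1.0, O: 1.999
Multiply by 1 to clear fractions: Cs: 1.0 ~= 1, N: 1.0 ~= 1, O: 1.999 ~= 2
Reduce by GCD to get the simplest whole-number ratio:

1:1:2


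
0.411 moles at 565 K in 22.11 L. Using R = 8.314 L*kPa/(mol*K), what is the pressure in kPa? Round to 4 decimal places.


PV = nRT, solve for P = nRT / V.
nRT = 0.411 * 8.314 * 565 = 1930.6355
P = 1930.6355 / 22.11
P = 87.31956128 kPa, rounded to 4 dp:

87.3196 kPa


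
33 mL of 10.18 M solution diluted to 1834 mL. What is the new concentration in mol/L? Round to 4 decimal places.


Dilution: M1*V1 = M2*V2, solve for M2.
M2 = M1*V1 / V2
M2 = 10.18 * 33 / 1834
M2 = 335.94 / 1834
M2 = 0.18317339 mol/L, rounded to 4 dp:

0.1832 mol/L


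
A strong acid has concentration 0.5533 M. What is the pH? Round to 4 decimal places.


A strong acid dissociates completely, so [H+] equals the given concentration.
pH = -log10([H+]) = -log10(0.5533)
pH = 0.25703933, rounded to 4 dp:

0.2570


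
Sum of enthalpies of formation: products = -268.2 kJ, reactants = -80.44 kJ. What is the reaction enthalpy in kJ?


dH_rxn = sum(dH_f products) - sum(dH_f reactants)
dH_rxn = -268.2 - (-80.44)
dH_rxn = -187.76 kJ:

-187.76 kJ


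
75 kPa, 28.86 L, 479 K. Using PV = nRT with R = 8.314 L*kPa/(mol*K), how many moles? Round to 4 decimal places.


PV = nRT, solve for n = PV / (RT).
PV = 75 * 28.86 = 2164.5
RT = 8.314 * 479 = 3982.406
n = 2164.5 / 3982.406
n = 0.54351565 mol, rounded to 4 dp:

0.5435 mol


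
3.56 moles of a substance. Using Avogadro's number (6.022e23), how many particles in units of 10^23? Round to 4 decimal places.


N = n * NA, then divide by 1e23 for the requested units.
N / 1e23 = n * 6.022
N / 1e23 = 3.56 * 6.022
N / 1e23 = 21.43832, rounded to 4 dp:

21.4383


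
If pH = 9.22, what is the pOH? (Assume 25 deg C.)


At 25 deg C, pH + pOH = 14.
pOH = 14 - pH = 14 - 9.22
pOH = 4.78:

4.78


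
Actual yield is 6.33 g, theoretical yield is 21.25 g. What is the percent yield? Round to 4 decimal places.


% yield = 100 * actual / theoretical
% yield = 100 * 6.33 / 21.25
% yield = 29.78823529 %, rounded to 4 dp:

29.7882 %


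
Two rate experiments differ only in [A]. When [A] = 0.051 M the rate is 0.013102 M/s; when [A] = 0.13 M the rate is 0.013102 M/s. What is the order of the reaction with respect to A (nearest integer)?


Rate is proportional to [A]^n, so rate2/rate1 = ([A]2/[A]1)^n. Take logs to solve for n.
rate2/rate1 = 0.013102 / 0.013102 = 1.0
[A]2/[A]1 = 0.13 / 0.051 = 2.549
n = ln(1.0) / ln(2.549) = 0.0
Nearest integer order:

0


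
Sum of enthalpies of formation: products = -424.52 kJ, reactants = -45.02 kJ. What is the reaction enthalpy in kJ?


dH_rxn = sum(dH_f products) - sum(dH_f reactants)
dH_rxn = -424.52 - (-45.02)
dH_rxn = -379.5 kJ:

-379.50 kJ


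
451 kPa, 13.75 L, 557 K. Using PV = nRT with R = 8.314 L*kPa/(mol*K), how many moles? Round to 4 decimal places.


PV = nRT, solve for n = PV / (RT).
PV = 451 * 13.75 = 6201.25
RT = 8.314 * 557 = 4630.898
n = 6201.25 / 4630.898
n = 1.33910313 mol, rounded to 4 dp:

1.3391 mol


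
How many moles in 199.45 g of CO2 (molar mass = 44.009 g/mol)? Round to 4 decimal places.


n = mass / M
n = 199.45 / 44.009
n = 4.53202754 mol, rounded to 4 dp:

4.5320 mol


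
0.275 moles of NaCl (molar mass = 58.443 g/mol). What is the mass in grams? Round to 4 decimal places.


mass = n * M
mass = 0.275 * 58.443
mass = 16.071825 g, rounded to 4 dp:

16.0718 g


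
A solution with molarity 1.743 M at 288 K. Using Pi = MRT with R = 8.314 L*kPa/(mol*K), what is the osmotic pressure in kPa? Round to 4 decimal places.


Osmotic pressure (van't Hoff): Pi = M*R*T.
RT = 8.314 * 288 = 2394.432
Pi = 1.743 * 2394.432
Pi = 4173.494976 kPa, rounded to 4 dp:

4173.4950 kPa


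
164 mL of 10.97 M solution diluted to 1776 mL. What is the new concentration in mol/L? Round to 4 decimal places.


Dilution: M1*V1 = M2*V2, solve for M2.
M2 = M1*V1 / V2
M2 = 10.97 * 164 / 1776
M2 = 1799.08 / 1776
M2 = 1.0129955 mol/L, rounded to 4 dp:

1.0130 mol/L


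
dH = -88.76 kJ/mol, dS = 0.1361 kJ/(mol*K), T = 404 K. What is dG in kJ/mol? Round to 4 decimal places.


Gibbs: dG = dH - T*dS (consistent units, dS already in kJ/(mol*K)).
T*dS = 404 * 0.1361 = 54.9844
dG = -88.76 - (54.9844)
dG = -143.7444 kJ/mol, rounded to 4 dp:

-143.7444 kJ/mol


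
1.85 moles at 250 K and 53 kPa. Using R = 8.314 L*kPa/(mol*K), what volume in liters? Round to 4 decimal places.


PV = nRT, solve for V = nRT / P.
nRT = 1.85 * 8.314 * 250 = 3845.225
V = 3845.225 / 53
V = 72.55141509 L, rounded to 4 dp:

72.5514 L


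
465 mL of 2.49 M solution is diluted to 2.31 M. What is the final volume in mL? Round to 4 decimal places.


Dilution: M1*V1 = M2*V2, solve for V2.
V2 = M1*V1 / M2
V2 = 2.49 * 465 / 2.31
V2 = 1157.85 / 2.31
V2 = 501.23376623 mL, rounded to 4 dp:

501.2338 mL


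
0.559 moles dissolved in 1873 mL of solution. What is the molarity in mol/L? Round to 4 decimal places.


Convert volume to liters: V_L = V_mL / 1000.
V_L = 1873 / 1000 = 1.873 L
M = n / V_L = 0.559 / 1.873
M = 0.29845168 mol/L, rounded to 4 dp:

0.2985 mol/L


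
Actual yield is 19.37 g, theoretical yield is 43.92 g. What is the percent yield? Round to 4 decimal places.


% yield = 100 * actual / theoretical
% yield = 100 * 19.37 / 43.92
% yield = 44.10291439 %, rounded to 4 dp:

44.1029 %


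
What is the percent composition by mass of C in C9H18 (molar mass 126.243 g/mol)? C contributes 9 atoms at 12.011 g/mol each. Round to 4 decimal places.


pct = 100 * (n_elem * M_elem) / M_total
mass_contribution = 9 * 12.011 = 108.099 g/mol
pct = 100 * 108.099 / 126.243
pct = 85.62771797 %, rounded to 4 dp:

85.6277 %


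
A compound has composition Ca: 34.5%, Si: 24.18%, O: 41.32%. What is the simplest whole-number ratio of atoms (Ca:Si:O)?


Assume 100 g of compound, divide each mass% by atomic mass to get moles, then normalize by the smallest to get a raw atom ratio.
Moles per 100 g: Ca: 34.5/40.078 = 0.8608, Si: 24.18/28.086 = 0.8609, O: 41.32/15.999 = 2.5827
Raw ratio (divide by min = 0.8608): Ca: 1.0, Si: 1.0, O: 3.0
Multiply by 1 to clear fractions: Ca: 1.0 ~= 1, Si: 1.0 ~= 1, O: 3.0 ~= 3
Reduce by GCD to get the simplest whole-number ratio:

1:1:3


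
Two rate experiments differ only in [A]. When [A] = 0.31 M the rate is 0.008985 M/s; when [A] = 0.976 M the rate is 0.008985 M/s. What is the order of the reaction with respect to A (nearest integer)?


Rate is proportional to [A]^n, so rate2/rate1 = ([A]2/[A]1)^n. Take logs to solve for n.
rate2/rate1 = 0.008985 / 0.008985 = 1.0
[A]2/[A]1 = 0.976 / 0.31 = 3.1484
n = ln(1.0) / ln(3.1484) = 0.0
Nearest integer order:

0


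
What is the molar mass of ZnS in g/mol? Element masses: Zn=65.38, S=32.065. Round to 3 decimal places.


M = sum(count * atomic_mass) over atoms.
M = 1*65.38 + 1*32.065
M = 65.38 + 32.065
M = 97.445 g/mol, rounded to 3 dp:

97.445 g/mol


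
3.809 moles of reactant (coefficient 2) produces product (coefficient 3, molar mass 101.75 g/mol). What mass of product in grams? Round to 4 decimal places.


Use the coefficient ratio to convert reactant moles to product moles, then multiply by the product's molar mass.
moles_P = moles_R * (coeff_P / coeff_R) = 3.809 * (3/2) = 5.7135
mass_P = moles_P * M_P = 5.7135 * 101.75
mass_P = 581.348625 g, rounded to 4 dp:

581.3486 g


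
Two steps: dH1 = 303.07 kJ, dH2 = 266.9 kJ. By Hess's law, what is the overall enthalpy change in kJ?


Hess's law: enthalpy is a state function, so add the step enthalpies.
dH_total = dH1 + dH2 = 303.07 + (266.9)
dH_total = 569.97 kJ:

569.97 kJ


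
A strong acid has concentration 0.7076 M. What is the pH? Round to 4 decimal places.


A strong acid dissociates completely, so [H+] equals the given concentration.
pH = -log10([H+]) = -log10(0.7076)
pH = 0.15021218, rounded to 4 dp:

0.1502


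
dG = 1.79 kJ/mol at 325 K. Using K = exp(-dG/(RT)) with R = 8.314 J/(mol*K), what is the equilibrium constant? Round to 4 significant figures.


dG is in kJ/mol; multiply by 1000 to match R in J/(mol*K).
RT = 8.314 * 325 = 2702.05 J/mol
exponent = -dG*1000 / (RT) = -(1.79*1000) / 2702.05 = -0.66245998
K = exp(-0.66245998)
K = 0.51558145, rounded to 4 significant figures:

0.5156


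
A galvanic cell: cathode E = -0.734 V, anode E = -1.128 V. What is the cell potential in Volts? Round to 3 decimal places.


Standard cell potential: E_cell = E_cathode - E_anode.
E_cell = -0.734 - (-1.128)
E_cell = 0.394 V, rounded to 3 dp:

0.394 V


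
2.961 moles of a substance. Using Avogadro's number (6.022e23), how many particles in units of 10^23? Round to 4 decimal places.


N = n * NA, then divide by 1e23 for the requested units.
N / 1e23 = n * 6.022
N / 1e23 = 2.961 * 6.022
N / 1e23 = 17.831142, rounded to 4 dp:

17.8311
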